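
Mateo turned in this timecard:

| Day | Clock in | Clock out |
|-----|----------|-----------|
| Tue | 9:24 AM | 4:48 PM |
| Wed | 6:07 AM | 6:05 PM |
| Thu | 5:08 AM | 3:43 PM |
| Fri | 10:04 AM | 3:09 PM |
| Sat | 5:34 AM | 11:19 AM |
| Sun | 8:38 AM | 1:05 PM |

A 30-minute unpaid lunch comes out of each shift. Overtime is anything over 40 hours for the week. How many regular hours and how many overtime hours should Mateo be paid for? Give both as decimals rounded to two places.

Regular 40.00 hours, overtime 2.23 hours

Tue: 9:24 AM–4:48 PM = 7 h 24 min; less 30 min break → 6 h 54 min
Wed: 6:07 AM–6:05 PM = 11 h 58 min; less 30 min break → 11 h 28 min
Thu: 5:08 AM–3:43 PM = 10 h 35 min; less 30 min break → 10 h 5 min
Fri: 10:04 AM–3:09 PM = 5 h 5 min; less 30 min break → 4 h 35 min
Sat: 5:34 AM–11:19 AM = 5 h 45 min; less 30 min break → 5 h 15 min
Sun: 8:38 AM–1:05 PM = 4 h 27 min; less 30 min break → 3 h 57 min
Total worked: 42 h 14 min = 42.23 h.
Threshold 40 h → overtime 2 h 14 min, regular 40 h 0 min.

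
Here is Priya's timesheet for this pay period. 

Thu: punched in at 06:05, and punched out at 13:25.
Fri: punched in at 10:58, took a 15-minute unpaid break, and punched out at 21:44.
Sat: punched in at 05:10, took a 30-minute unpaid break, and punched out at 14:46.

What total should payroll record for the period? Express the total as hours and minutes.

26 h 57 min

Thu: 06:05–13:25 = 7 h 20 min
Fri: 10:58–21:44 = 10 h 46 min; less 15 min break → 10 h 31 min
Sat: 05:10–14:46 = 9 h 36 min; less 30 min break → 9 h 6 min
Total: 7 h 20 min + 10 h 31 min + 9 h 6 min = 26 h 57 min.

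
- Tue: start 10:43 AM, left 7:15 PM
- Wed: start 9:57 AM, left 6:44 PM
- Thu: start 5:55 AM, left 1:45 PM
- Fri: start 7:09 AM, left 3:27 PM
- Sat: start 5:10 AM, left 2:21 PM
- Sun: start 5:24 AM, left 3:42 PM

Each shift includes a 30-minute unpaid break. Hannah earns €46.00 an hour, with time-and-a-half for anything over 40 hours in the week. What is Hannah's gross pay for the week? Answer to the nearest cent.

€2525.40

Tue: 10:43 AM–7:15 PM = 8 h 32 min; less 30 min break → 8 h 2 min
Wed: 9:57 AM–6:44 PM = 8 h 47 min; less 30 min break → 8 h 17 min
Thu: 5:55 AM–1:45 PM = 7 h 50 min; less 30 min break → 7 h 20 min
Fri: 7:09 AM–3:27 PM = 8 h 18 min; less 30 min break → 7 h 48 min
Sat: 5:10 AM–2:21 PM = 9 h 11 min; less 30 min break → 8 h 41 min
Sun: 5:24 AM–3:42 PM = 10 h 18 min; less 30 min break → 9 h 48 min
Total worked: 49 h 56 min = 2996 min.
Regular 40 h 0 min = 2400 min at €46.00/h; overtime 9 h 56 min = 596 min at €69.00/h.
Pay = (2400 × €46.00 + 596 × €69.00) ÷ 60 = €2525.40.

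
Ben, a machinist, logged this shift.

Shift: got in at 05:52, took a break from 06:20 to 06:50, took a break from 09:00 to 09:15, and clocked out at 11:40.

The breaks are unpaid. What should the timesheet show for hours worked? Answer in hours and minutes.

5 h 3 min

Shift: 05:52–11:40 = 5 h 48 min; less 45 min break → 5 h 3 min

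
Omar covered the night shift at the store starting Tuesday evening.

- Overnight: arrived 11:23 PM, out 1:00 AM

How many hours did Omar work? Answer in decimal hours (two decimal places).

1.62 hours

Overnight: 11:23 PM → midnight = 0 h 37 min; midnight → 1:00 AM = 1 h 0 min; span 1 h 37 min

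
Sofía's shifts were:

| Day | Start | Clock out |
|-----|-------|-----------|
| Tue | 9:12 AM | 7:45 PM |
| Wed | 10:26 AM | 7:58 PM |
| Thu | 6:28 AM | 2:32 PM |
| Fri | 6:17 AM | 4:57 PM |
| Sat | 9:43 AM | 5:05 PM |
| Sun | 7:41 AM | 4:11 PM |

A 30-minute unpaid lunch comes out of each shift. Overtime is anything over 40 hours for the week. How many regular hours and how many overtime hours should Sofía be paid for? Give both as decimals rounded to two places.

Tue: 9:12 AM–7:45 PM = 10 h 33 min; less 30 min break → 10 h 3 min
Wed: 10:26 AM–7:58 PM = 9 h 32 min; less 30 min break → 9 h 2 min
Thu: 6:28 AM–2:32 PM = 8 h 4 min; less 30 min break → 7 h 34 min
Fri: 6:17 AM–4:57 PM = 10 h 40 min; less 30 min break → 10 h 10 min
Sat: 9:43 AM–5:05 PM = 7 h 22 min; less 30 min break → 6 h 52 min
Sun: 7:41 AM–4:11 PM = 8 h 30 min; less 30 min break → 8 h 0 min
Total worked: 51 h 41 min = 51.68 h.
Threshold 40 h → overtime 11 h 41 min, regular 40 h 0 min.

Regular 40.00 hours, overtime 11.68 hours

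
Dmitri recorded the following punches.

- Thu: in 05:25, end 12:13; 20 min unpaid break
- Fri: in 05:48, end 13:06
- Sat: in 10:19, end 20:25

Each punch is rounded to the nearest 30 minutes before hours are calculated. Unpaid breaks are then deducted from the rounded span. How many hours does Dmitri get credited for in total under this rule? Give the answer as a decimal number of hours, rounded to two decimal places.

23.17 hours

Thu: in 05:25→05:30, out 12:13→12:00; 6 h 30 min − 20 min = 6 h 10 min
Fri: in 05:48→06:00, out 13:06→13:00; 7 h 0 min
Sat: in 10:19→10:30, out 20:25→20:30; 10 h 0 min
Total credited: 23 h 10 min.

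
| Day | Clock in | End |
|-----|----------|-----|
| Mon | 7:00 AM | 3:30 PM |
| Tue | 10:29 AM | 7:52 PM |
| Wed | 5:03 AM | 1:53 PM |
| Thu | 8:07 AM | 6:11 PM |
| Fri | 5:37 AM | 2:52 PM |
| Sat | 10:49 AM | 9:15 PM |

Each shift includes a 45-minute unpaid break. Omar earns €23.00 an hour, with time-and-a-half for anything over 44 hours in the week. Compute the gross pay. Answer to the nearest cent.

Mon: 7:00 AM–3:30 PM = 8 h 30 min; less 45 min break → 7 h 45 min
Tue: 10:29 AM–7:52 PM = 9 h 23 min; less 45 min break → 8 h 38 min
Wed: 5:03 AM–1:53 PM = 8 h 50 min; less 45 min break → 8 h 5 min
Thu: 8:07 AM–6:11 PM = 10 h 4 min; less 45 min break → 9 h 19 min
Fri: 5:37 AM–2:52 PM = 9 h 15 min; less 45 min break → 8 h 30 min
Sat: 10:49 AM–9:15 PM = 10 h 26 min; less 45 min break → 9 h 41 min
Total worked: 51 h 58 min = 3118 min.
Regular 44 h 0 min = 2640 min at €23.00/h; overtime 7 h 58 min = 478 min at €34.50/h.
Pay = (2640 × €23.00 + 478 × €34.50) ÷ 60 = €1286.85.

€1286.85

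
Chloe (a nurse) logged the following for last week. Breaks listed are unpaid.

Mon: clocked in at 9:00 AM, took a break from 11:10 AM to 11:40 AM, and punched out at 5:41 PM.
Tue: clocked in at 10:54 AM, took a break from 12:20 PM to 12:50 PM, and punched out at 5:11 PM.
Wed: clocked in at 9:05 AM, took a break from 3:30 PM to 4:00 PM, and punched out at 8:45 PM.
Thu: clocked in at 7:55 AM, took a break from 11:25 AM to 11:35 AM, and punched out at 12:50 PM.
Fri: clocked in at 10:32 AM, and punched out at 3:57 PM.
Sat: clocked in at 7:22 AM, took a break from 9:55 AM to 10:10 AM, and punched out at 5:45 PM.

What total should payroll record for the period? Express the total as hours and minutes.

45 h 26 min

Mon: 9:00 AM–5:41 PM = 8 h 41 min; less 30 min break → 8 h 11 min
Tue: 10:54 AM–5:11 PM = 6 h 17 min; less 30 min break → 5 h 47 min
Wed: 9:05 AM–8:45 PM = 11 h 40 min; less 30 min break → 11 h 10 min
Thu: 7:55 AM–12:50 PM = 4 h 55 min; less 10 min break → 4 h 45 min
Fri: 10:32 AM–3:57 PM = 5 h 25 min
Sat: 7:22 AM–5:45 PM = 10 h 23 min; less 15 min break → 10 h 8 min
Total: 8 h 11 min + 5 h 47 min + 11 h 10 min + 4 h 45 min + 5 h 25 min + 10 h 8 min = 45 h 26 min.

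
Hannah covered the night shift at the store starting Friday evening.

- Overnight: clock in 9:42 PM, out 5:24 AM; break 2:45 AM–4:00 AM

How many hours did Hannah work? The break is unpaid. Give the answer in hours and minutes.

Overnight: 9:42 PM → midnight = 2 h 18 min; midnight → 5:24 AM = 5 h 24 min; span 7 h 42 min; less 75 min break → 6 h 27 min

6 h 27 min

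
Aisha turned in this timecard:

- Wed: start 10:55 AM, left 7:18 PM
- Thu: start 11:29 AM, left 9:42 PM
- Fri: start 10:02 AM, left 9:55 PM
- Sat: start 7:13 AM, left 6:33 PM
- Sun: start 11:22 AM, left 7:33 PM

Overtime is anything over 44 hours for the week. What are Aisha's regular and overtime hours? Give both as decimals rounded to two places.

Wed: 10:55 AM–7:18 PM = 8 h 23 min
Thu: 11:29 AM–9:42 PM = 10 h 13 min
Fri: 10:02 AM–9:55 PM = 11 h 53 min
Sat: 7:13 AM–6:33 PM = 11 h 20 min
Sun: 11:22 AM–7:33 PM = 8 h 11 min
Total worked: 50 h 0 min = 50.00 h.
Threshold 44 h → overtime 6 h 0 min, regular 44 h 0 min.

Regular 44.00 hours, overtime 6.00 hours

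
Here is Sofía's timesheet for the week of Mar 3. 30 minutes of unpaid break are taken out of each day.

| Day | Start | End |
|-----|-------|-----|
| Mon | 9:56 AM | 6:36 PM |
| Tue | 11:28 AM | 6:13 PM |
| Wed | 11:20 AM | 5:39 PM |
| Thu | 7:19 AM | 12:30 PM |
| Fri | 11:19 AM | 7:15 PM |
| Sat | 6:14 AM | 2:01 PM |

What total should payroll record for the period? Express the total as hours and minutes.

Mon: 9:56 AM–6:36 PM = 8 h 40 min; less 30 min break → 8 h 10 min
Tue: 11:28 AM–6:13 PM = 6 h 45 min; less 30 min break → 6 h 15 min
Wed: 11:20 AM–5:39 PM = 6 h 19 min; less 30 min break → 5 h 49 min
Thu: 7:19 AM–12:30 PM = 5 h 11 min; less 30 min break → 4 h 41 min
Fri: 11:19 AM–7:15 PM = 7 h 56 min; less 30 min break → 7 h 26 min
Sat: 6:14 AM–2:01 PM = 7 h 47 min; less 30 min break → 7 h 17 min
Total: 8 h 10 min + 6 h 15 min + 5 h 49 min + 4 h 41 min + 7 h 26 min + 7 h 17 min = 39 h 38 min.

39 h 38 min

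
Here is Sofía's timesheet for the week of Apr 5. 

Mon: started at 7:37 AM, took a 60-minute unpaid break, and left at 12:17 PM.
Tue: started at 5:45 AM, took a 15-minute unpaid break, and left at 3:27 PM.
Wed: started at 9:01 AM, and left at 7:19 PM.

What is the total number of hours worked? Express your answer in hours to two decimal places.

23.42 hours

Mon: 7:37 AM–12:17 PM = 4 h 40 min; less 60 min break → 3 h 40 min
Tue: 5:45 AM–3:27 PM = 9 h 42 min; less 15 min break → 9 h 27 min
Wed: 9:01 AM–7:19 PM = 10 h 18 min
Total: 3 h 40 min + 9 h 27 min + 10 h 18 min = 23 h 25 min.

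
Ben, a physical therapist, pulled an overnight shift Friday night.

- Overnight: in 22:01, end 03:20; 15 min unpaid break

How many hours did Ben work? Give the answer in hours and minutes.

Overnight: 22:01 → midnight = 1 h 59 min; midnight → 03:20 = 3 h 20 min; span 5 h 19 min; less 15 min break → 5 h 4 min

5 h 4 min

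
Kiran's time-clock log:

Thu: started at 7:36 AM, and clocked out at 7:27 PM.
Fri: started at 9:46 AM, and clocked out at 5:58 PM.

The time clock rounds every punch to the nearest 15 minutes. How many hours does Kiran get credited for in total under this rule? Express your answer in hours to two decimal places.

Thu: in 7:36 AM→7:30 AM, out 7:27 PM→7:30 PM; 12 h 0 min
Fri: in 9:46 AM→9:45 AM, out 5:58 PM→6:00 PM; 8 h 15 min
Total credited: 20 h 15 min.

20.25 hours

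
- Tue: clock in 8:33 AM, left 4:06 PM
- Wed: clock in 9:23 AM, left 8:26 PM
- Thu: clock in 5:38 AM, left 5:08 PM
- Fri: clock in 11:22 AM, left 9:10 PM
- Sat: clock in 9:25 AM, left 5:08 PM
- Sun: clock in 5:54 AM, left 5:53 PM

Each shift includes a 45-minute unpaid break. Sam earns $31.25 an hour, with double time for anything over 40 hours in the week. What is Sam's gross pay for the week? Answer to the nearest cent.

$2193.75

Tue: 8:33 AM–4:06 PM = 7 h 33 min; less 45 min break → 6 h 48 min
Wed: 9:23 AM–8:26 PM = 11 h 3 min; less 45 min break → 10 h 18 min
Thu: 5:38 AM–5:08 PM = 11 h 30 min; less 45 min break → 10 h 45 min
Fri: 11:22 AM–9:10 PM = 9 h 48 min; less 45 min break → 9 h 3 min
Sat: 9:25 AM–5:08 PM = 7 h 43 min; less 45 min break → 6 h 58 min
Sun: 5:54 AM–5:53 PM = 11 h 59 min; less 45 min break → 11 h 14 min
Total worked: 55 h 6 min = 3306 min.
Regular 40 h 0 min = 2400 min at $31.25/h; overtime 15 h 6 min = 906 min at $62.50/h.
Pay = (2400 × $31.25 + 906 × $62.50) ÷ 60 = $2193.75.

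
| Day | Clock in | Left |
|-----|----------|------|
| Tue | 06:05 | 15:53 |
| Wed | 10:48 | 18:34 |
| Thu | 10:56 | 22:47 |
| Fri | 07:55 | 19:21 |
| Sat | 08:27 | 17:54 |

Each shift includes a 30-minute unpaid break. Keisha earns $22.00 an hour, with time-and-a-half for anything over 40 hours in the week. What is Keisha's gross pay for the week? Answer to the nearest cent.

$1137.40

Tue: 06:05–15:53 = 9 h 48 min; less 30 min break → 9 h 18 min
Wed: 10:48–18:34 = 7 h 46 min; less 30 min break → 7 h 16 min
Thu: 10:56–22:47 = 11 h 51 min; less 30 min break → 11 h 21 min
Fri: 07:55–19:21 = 11 h 26 min; less 30 min break → 10 h 56 min
Sat: 08:27–17:54 = 9 h 27 min; less 30 min break → 8 h 57 min
Total worked: 47 h 48 min = 2868 min.
Regular 40 h 0 min = 2400 min at $22.00/h; overtime 7 h 48 min = 468 min at $33.00/h.
Pay = (2400 × $22.00 + 468 × $33.00) ÷ 60 = $1137.40.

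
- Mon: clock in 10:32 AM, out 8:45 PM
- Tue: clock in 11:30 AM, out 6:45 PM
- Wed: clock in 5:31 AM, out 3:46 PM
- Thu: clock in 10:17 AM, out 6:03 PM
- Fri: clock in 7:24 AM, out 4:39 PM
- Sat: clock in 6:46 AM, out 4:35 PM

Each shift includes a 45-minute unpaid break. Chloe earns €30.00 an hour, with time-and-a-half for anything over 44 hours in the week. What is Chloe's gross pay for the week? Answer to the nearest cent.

€1592.25

Mon: 10:32 AM–8:45 PM = 10 h 13 min; less 45 min break → 9 h 28 min
Tue: 11:30 AM–6:45 PM = 7 h 15 min; less 45 min break → 6 h 30 min
Wed: 5:31 AM–3:46 PM = 10 h 15 min; less 45 min break → 9 h 30 min
Thu: 10:17 AM–6:03 PM = 7 h 46 min; less 45 min break → 7 h 1 min
Fri: 7:24 AM–4:39 PM = 9 h 15 min; less 45 min break → 8 h 30 min
Sat: 6:46 AM–4:35 PM = 9 h 49 min; less 45 min break → 9 h 4 min
Total worked: 50 h 3 min = 3003 min.
Regular 44 h 0 min = 2640 min at €30.00/h; overtime 6 h 3 min = 363 min at €45.00/h.
Pay = (2640 × €30.00 + 363 × €45.00) ÷ 60 = €1592.25.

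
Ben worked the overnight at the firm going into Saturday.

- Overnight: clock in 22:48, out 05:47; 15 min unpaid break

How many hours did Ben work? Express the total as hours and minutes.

6 h 44 min

Overnight: 22:48 → midnight = 1 h 12 min; midnight → 05:47 = 5 h 47 min; span 6 h 59 min; less 15 min break → 6 h 44 min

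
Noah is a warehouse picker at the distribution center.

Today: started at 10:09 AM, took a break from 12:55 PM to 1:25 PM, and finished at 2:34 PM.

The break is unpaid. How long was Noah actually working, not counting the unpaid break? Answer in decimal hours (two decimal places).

Today: 10:09 AM–2:34 PM = 4 h 25 min; less 30 min break → 3 h 55 min

3.92 hours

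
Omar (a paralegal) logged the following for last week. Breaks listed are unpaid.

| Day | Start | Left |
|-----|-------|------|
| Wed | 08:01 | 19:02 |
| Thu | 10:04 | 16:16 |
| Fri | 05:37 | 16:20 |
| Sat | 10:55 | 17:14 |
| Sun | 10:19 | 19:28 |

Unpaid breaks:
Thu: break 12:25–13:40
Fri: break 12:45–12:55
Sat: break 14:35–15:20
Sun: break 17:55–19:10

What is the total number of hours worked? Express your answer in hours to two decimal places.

39.98 hours

Wed: 08:01–19:02 = 11 h 1 min
Thu: 10:04–16:16 = 6 h 12 min; less 75 min break → 4 h 57 min
Fri: 05:37–16:20 = 10 h 43 min; less 10 min break → 10 h 33 min
Sat: 10:55–17:14 = 6 h 19 min; less 45 min break → 5 h 34 min
Sun: 10:19–19:28 = 9 h 9 min; less 75 min break → 7 h 54 min
Total: 11 h 1 min + 4 h 57 min + 10 h 33 min + 5 h 34 min + 7 h 54 min = 39 h 59 min.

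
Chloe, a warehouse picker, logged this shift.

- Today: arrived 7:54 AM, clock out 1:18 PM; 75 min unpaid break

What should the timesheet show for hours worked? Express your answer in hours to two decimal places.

Today: 7:54 AM–1:18 PM = 5 h 24 min; less 75 min break → 4 h 9 min

4.15 hours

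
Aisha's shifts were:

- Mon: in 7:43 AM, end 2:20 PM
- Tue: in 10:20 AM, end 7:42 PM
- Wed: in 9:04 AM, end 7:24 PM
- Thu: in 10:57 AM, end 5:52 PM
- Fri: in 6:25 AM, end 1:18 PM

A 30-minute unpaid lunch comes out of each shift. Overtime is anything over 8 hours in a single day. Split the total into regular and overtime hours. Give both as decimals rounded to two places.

Mon: 7:43 AM–2:20 PM = 6 h 37 min; less 30 min break → 6 h 7 min
Tue: 10:20 AM–7:42 PM = 9 h 22 min; less 30 min break → 8 h 52 min
Wed: 9:04 AM–7:24 PM = 10 h 20 min; less 30 min break → 9 h 50 min
Thu: 10:57 AM–5:52 PM = 6 h 55 min; less 30 min break → 6 h 25 min
Fri: 6:25 AM–1:18 PM = 6 h 53 min; less 30 min break → 6 h 23 min
Mon reg 6 h 7 min / OT 0 h 0 min; Tue reg 8 h 0 min / OT 0 h 52 min; Wed reg 8 h 0 min / OT 1 h 50 min; Thu reg 6 h 25 min / OT 0 h 0 min; Fri reg 6 h 23 min / OT 0 h 0 min.
Totals: regular 34 h 55 min, overtime 2 h 42 min.

Regular 34.92 hours, overtime 2.70 hours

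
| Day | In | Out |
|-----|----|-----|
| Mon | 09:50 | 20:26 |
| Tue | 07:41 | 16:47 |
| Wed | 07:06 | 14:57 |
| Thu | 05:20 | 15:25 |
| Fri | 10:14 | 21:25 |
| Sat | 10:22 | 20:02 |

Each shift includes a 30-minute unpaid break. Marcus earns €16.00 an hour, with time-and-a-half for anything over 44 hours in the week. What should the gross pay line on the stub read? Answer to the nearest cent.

Mon: 09:50–20:26 = 10 h 36 min; less 30 min break → 10 h 6 min
Tue: 07:41–16:47 = 9 h 6 min; less 30 min break → 8 h 36 min
Wed: 07:06–14:57 = 7 h 51 min; less 30 min break → 7 h 21 min
Thu: 05:20–15:25 = 10 h 5 min; less 30 min break → 9 h 35 min
Fri: 10:14–21:25 = 11 h 11 min; less 30 min break → 10 h 41 min
Sat: 10:22–20:02 = 9 h 40 min; less 30 min break → 9 h 10 min
Total worked: 55 h 29 min = 3329 min.
Regular 44 h 0 min = 2640 min at €16.00/h; overtime 11 h 29 min = 689 min at €24.00/h.
Pay = (2640 × €16.00 + 689 × €24.00) ÷ 60 = €979.60.

€979.60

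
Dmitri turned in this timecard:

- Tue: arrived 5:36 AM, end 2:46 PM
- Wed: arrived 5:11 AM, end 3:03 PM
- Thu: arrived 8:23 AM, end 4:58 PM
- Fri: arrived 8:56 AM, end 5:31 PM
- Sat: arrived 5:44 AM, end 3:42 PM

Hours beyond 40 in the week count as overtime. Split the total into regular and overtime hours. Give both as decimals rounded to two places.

Tue: 5:36 AM–2:46 PM = 9 h 10 min
Wed: 5:11 AM–3:03 PM = 9 h 52 min
Thu: 8:23 AM–4:58 PM = 8 h 35 min
Fri: 8:56 AM–5:31 PM = 8 h 35 min
Sat: 5:44 AM–3:42 PM = 9 h 58 min
Total worked: 46 h 10 min = 46.17 h.
Threshold 40 h → overtime 6 h 10 min, regular 40 h 0 min.

Regular 40.00 hours, overtime 6.17 hours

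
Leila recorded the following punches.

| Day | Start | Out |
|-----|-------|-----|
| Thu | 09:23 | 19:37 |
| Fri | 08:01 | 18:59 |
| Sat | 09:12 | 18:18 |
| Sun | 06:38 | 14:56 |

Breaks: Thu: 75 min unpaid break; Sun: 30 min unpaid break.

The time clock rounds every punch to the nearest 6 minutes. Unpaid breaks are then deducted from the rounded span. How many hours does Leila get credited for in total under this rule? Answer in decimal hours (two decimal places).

Thu: in 09:23→09:24, out 19:37→19:36; 10 h 12 min − 75 min = 8 h 57 min
Fri: in 08:01→08:00, out 18:59→19:00; 11 h 0 min
Sat: in 09:12→09:12, out 18:18→18:18; 9 h 6 min
Sun: in 06:38→06:36, out 14:56→14:54; 8 h 18 min − 30 min = 7 h 48 min
Total credited: 36 h 51 min.

36.85 hours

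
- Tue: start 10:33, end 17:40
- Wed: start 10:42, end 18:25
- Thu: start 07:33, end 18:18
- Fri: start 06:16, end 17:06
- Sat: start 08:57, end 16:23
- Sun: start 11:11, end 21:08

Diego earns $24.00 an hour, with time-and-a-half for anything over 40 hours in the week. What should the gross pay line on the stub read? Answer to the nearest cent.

Tue: 10:33–17:40 = 7 h 7 min
Wed: 10:42–18:25 = 7 h 43 min
Thu: 07:33–18:18 = 10 h 45 min
Fri: 06:16–17:06 = 10 h 50 min
Sat: 08:57–16:23 = 7 h 26 min
Sun: 11:11–21:08 = 9 h 57 min
Total worked: 53 h 48 min = 3228 min.
Regular 40 h 0 min = 2400 min at $24.00/h; overtime 13 h 48 min = 828 min at $36.00/h.
Pay = (2400 × $24.00 + 828 × $36.00) ÷ 60 = $1456.80.

$1456.80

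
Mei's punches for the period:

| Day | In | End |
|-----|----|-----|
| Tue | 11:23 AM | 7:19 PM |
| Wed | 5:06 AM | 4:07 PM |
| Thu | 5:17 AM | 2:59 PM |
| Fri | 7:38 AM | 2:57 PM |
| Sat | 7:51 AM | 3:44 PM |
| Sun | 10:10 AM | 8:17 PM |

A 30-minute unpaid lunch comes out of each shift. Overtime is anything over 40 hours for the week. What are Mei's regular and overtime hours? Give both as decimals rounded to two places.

Tue: 11:23 AM–7:19 PM = 7 h 56 min; less 30 min break → 7 h 26 min
Wed: 5:06 AM–4:07 PM = 11 h 1 min; less 30 min break → 10 h 31 min
Thu: 5:17 AM–2:59 PM = 9 h 42 min; less 30 min break → 9 h 12 min
Fri: 7:38 AM–2:57 PM = 7 h 19 min; less 30 min break → 6 h 49 min
Sat: 7:51 AM–3:44 PM = 7 h 53 min; less 30 min break → 7 h 23 min
Sun: 10:10 AM–8:17 PM = 10 h 7 min; less 30 min break → 9 h 37 min
Total worked: 50 h 58 min = 50.97 h.
Threshold 40 h → overtime 10 h 58 min, regular 40 h 0 min.

Regular 40.00 hours, overtime 10.97 hours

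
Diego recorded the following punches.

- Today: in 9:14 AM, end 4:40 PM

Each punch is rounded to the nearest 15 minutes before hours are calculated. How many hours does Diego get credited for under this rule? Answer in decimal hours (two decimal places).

Today: in 9:14 AM→9:15 AM, out 4:40 PM→4:45 PM; 7 h 30 min

7.50 hours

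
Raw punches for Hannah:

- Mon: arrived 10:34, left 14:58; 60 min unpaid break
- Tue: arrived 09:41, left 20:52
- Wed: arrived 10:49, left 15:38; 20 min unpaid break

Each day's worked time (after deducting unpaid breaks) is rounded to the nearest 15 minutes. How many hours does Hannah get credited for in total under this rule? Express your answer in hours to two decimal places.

Mon: 10:34–14:58 = 4 h 24 min − 60 min = 3 h 24 min → rounds to 3 h 30 min
Tue: 09:41–20:52 = 11 h 11 min → rounds to 11 h 15 min
Wed: 10:49–15:38 = 4 h 49 min − 20 min = 4 h 29 min → rounds to 4 h 30 min
Total credited: 19 h 15 min.

19.25 hours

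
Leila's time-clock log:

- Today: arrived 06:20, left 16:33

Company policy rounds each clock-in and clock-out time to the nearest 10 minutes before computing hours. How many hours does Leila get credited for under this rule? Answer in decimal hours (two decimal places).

10.17 hours

Today: in 06:20→06:20, out 16:33→16:30; 10 h 10 min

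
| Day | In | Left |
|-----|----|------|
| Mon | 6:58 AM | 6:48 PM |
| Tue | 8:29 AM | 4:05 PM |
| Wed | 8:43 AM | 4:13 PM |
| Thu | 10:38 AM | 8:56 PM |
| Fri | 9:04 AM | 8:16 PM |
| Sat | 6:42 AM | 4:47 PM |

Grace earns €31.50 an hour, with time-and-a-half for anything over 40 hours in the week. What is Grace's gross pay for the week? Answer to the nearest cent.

Mon: 6:58 AM–6:48 PM = 11 h 50 min
Tue: 8:29 AM–4:05 PM = 7 h 36 min
Wed: 8:43 AM–4:13 PM = 7 h 30 min
Thu: 10:38 AM–8:56 PM = 10 h 18 min
Fri: 9:04 AM–8:16 PM = 11 h 12 min
Sat: 6:42 AM–4:47 PM = 10 h 5 min
Total worked: 58 h 31 min = 3511 min.
Regular 40 h 0 min = 2400 min at €31.50/h; overtime 18 h 31 min = 1111 min at €47.25/h.
Pay = (2400 × €31.50 + 1111 × €47.25) ÷ 60 = €2134.91.

€2134.91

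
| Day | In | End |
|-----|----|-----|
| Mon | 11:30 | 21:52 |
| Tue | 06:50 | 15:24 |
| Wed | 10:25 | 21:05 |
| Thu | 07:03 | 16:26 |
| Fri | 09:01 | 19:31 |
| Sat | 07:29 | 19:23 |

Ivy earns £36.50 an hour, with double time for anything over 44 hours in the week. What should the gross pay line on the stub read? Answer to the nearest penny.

£2874.98

Mon: 11:30–21:52 = 10 h 22 min
Tue: 06:50–15:24 = 8 h 34 min
Wed: 10:25–21:05 = 10 h 40 min
Thu: 07:03–16:26 = 9 h 23 min
Fri: 09:01–19:31 = 10 h 30 min
Sat: 07:29–19:23 = 11 h 54 min
Total worked: 61 h 23 min = 3683 min.
Regular 44 h 0 min = 2640 min at £36.50/h; overtime 17 h 23 min = 1043 min at £73.00/h.
Pay = (2640 × £36.50 + 1043 × £73.00) ÷ 60 = £2874.98.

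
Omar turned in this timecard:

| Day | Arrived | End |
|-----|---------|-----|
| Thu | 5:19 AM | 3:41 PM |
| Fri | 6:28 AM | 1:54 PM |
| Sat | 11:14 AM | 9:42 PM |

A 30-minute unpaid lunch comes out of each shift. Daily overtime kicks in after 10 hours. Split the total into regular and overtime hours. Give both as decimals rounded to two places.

Thu: 5:19 AM–3:41 PM = 10 h 22 min; less 30 min break → 9 h 52 min
Fri: 6:28 AM–1:54 PM = 7 h 26 min; less 30 min break → 6 h 56 min
Sat: 11:14 AM–9:42 PM = 10 h 28 min; less 30 min break → 9 h 58 min
Thu reg 9 h 52 min / OT 0 h 0 min; Fri reg 6 h 56 min / OT 0 h 0 min; Sat reg 9 h 58 min / OT 0 h 0 min.
Totals: regular 26 h 46 min, overtime 0 h 0 min.

Regular 26.77 hours, overtime 0.00 hours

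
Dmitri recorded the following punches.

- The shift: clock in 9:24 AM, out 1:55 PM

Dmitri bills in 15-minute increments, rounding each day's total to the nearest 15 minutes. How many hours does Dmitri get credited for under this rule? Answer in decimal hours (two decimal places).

4.50 hours

The shift: 9:24 AM–1:55 PM = 4 h 31 min → rounds to 4 h 30 min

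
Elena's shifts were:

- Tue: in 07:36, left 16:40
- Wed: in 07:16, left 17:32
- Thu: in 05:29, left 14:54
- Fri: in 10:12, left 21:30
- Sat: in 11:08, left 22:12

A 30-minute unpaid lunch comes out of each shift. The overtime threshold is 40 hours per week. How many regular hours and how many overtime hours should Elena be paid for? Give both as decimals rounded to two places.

Regular 40.00 hours, overtime 8.62 hours

Tue: 07:36–16:40 = 9 h 4 min; less 30 min break → 8 h 34 min
Wed: 07:16–17:32 = 10 h 16 min; less 30 min break → 9 h 46 min
Thu: 05:29–14:54 = 9 h 25 min; less 30 min break → 8 h 55 min
Fri: 10:12–21:30 = 11 h 18 min; less 30 min break → 10 h 48 min
Sat: 11:08–22:12 = 11 h 4 min; less 30 min break → 10 h 34 min
Total worked: 48 h 37 min = 48.62 h.
Threshold 40 h → overtime 8 h 37 min, regular 40 h 0 min.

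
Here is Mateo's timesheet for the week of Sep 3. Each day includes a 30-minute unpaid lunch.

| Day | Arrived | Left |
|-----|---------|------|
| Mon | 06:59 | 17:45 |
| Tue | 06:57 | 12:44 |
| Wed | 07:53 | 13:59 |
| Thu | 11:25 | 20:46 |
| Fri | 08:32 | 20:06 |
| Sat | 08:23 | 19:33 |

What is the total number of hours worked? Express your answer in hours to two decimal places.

Mon: 06:59–17:45 = 10 h 46 min; less 30 min break → 10 h 16 min
Tue: 06:57–12:44 = 5 h 47 min; less 30 min break → 5 h 17 min
Wed: 07:53–13:59 = 6 h 6 min; less 30 min break → 5 h 36 min
Thu: 11:25–20:46 = 9 h 21 min; less 30 min break → 8 h 51 min
Fri: 08:32–20:06 = 11 h 34 min; less 30 min break → 11 h 4 min
Sat: 08:23–19:33 = 11 h 10 min; less 30 min break → 10 h 40 min
Total: 10 h 16 min + 5 h 17 min + 5 h 36 min + 8 h 51 min + 11 h 4 min + 10 h 40 min = 51 h 44 min.

51.73 hours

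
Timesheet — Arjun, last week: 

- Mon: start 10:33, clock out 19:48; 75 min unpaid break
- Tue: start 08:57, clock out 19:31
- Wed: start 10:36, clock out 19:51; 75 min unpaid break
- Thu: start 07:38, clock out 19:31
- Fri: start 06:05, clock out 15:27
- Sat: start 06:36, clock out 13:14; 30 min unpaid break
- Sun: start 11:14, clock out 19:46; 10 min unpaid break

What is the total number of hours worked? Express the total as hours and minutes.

62 h 19 min

Mon: 10:33–19:48 = 9 h 15 min; less 75 min break → 8 h 0 min
Tue: 08:57–19:31 = 10 h 34 min
Wed: 10:36–19:51 = 9 h 15 min; less 75 min break → 8 h 0 min
Thu: 07:38–19:31 = 11 h 53 min
Fri: 06:05–15:27 = 9 h 22 min
Sat: 06:36–13:14 = 6 h 38 min; less 30 min break → 6 h 8 min
Sun: 11:14–19:46 = 8 h 32 min; less 10 min break → 8 h 22 min
Total: 8 h 0 min + 10 h 34 min + 8 h 0 min + 11 h 53 min + 9 h 22 min + 6 h 8 min + 8 h 22 min = 62 h 19 min.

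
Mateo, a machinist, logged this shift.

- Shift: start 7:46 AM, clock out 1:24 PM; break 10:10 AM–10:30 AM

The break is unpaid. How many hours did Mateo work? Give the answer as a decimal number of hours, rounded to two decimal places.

5.30 hours

Shift: 7:46 AM–1:24 PM = 5 h 38 min; less 20 min break → 5 h 18 min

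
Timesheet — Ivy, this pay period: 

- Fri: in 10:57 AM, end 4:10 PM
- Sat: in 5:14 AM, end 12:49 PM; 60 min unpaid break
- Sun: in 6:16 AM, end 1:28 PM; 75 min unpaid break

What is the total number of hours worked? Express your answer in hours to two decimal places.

17.75 hours

Fri: 10:57 AM–4:10 PM = 5 h 13 min
Sat: 5:14 AM–12:49 PM = 7 h 35 min; less 60 min break → 6 h 35 min
Sun: 6:16 AM–1:28 PM = 7 h 12 min; less 75 min break → 5 h 57 min
Total: 5 h 13 min + 6 h 35 min + 5 h 57 min = 17 h 45 min.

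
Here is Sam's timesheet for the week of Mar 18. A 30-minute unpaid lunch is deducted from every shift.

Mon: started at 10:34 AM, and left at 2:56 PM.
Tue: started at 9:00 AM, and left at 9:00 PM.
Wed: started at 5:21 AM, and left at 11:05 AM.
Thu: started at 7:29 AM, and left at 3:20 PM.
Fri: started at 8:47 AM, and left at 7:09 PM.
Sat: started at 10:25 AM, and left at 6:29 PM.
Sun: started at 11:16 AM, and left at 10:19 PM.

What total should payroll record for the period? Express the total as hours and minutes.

Mon: 10:34 AM–2:56 PM = 4 h 22 min; less 30 min break → 3 h 52 min
Tue: 9:00 AM–9:00 PM = 12 h 0 min; less 30 min break → 11 h 30 min
Wed: 5:21 AM–11:05 AM = 5 h 44 min; less 30 min break → 5 h 14 min
Thu: 7:29 AM–3:20 PM = 7 h 51 min; less 30 min break → 7 h 21 min
Fri: 8:47 AM–7:09 PM = 10 h 22 min; less 30 min break → 9 h 52 min
Sat: 10:25 AM–6:29 PM = 8 h 4 min; less 30 min break → 7 h 34 min
Sun: 11:16 AM–10:19 PM = 11 h 3 min; less 30 min break → 10 h 33 min
Total: 3 h 52 min + 11 h 30 min + 5 h 14 min + 7 h 21 min + 9 h 52 min + 7 h 34 min + 10 h 33 min = 55 h 56 min.

55 h 56 min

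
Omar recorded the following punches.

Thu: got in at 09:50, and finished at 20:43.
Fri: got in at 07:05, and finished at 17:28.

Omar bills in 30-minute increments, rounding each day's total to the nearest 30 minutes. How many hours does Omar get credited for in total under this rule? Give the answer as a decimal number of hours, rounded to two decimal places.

Thu: 09:50–20:43 = 10 h 53 min → rounds to 11 h 0 min
Fri: 07:05–17:28 = 10 h 23 min → rounds to 10 h 30 min
Total credited: 21 h 30 min.

21.50 hours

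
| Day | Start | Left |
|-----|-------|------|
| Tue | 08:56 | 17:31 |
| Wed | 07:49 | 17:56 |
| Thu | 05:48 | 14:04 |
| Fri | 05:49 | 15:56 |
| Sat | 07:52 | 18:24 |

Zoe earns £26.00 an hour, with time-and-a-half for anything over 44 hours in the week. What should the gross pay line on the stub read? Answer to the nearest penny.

Tue: 08:56–17:31 = 8 h 35 min
Wed: 07:49–17:56 = 10 h 7 min
Thu: 05:48–14:04 = 8 h 16 min
Fri: 05:49–15:56 = 10 h 7 min
Sat: 07:52–18:24 = 10 h 32 min
Total worked: 47 h 37 min = 2857 min.
Regular 44 h 0 min = 2640 min at £26.00/h; overtime 3 h 37 min = 217 min at £39.00/h.
Pay = (2640 × £26.00 + 217 × £39.00) ÷ 60 = £1285.05.

£1285.05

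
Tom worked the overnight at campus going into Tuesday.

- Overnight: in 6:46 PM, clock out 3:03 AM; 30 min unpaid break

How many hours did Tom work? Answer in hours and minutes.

Overnight: 6:46 PM → midnight = 5 h 14 min; midnight → 3:03 AM = 3 h 3 min; span 8 h 17 min; less 30 min break → 7 h 47 min

7 h 47 min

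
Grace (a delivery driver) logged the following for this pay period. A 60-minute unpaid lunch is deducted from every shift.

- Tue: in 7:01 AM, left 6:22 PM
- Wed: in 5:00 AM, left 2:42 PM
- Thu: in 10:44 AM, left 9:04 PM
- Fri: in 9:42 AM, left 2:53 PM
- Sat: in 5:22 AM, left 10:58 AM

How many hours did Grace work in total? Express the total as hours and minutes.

37 h 10 min

Tue: 7:01 AM–6:22 PM = 11 h 21 min; less 60 min break → 10 h 21 min
Wed: 5:00 AM–2:42 PM = 9 h 42 min; less 60 min break → 8 h 42 min
Thu: 10:44 AM–9:04 PM = 10 h 20 min; less 60 min break → 9 h 20 min
Fri: 9:42 AM–2:53 PM = 5 h 11 min; less 60 min break → 4 h 11 min
Sat: 5:22 AM–10:58 AM = 5 h 36 min; less 60 min break → 4 h 36 min
Total: 10 h 21 min + 8 h 42 min + 9 h 20 min + 4 h 11 min + 4 h 36 min = 37 h 10 min.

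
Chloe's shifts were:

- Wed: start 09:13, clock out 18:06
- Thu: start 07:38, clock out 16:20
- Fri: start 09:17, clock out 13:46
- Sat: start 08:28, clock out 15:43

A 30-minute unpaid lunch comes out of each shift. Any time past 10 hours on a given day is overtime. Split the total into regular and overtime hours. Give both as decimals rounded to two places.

Regular 27.32 hours, overtime 0.00 hours

Wed: 09:13–18:06 = 8 h 53 min; less 30 min break → 8 h 23 min
Thu: 07:38–16:20 = 8 h 42 min; less 30 min break → 8 h 12 min
Fri: 09:17–13:46 = 4 h 29 min; less 30 min break → 3 h 59 min
Sat: 08:28–15:43 = 7 h 15 min; less 30 min break → 6 h 45 min
Wed reg 8 h 23 min / OT 0 h 0 min; Thu reg 8 h 12 min / OT 0 h 0 min; Fri reg 3 h 59 min / OT 0 h 0 min; Sat reg 6 h 45 min / OT 0 h 0 min.
Totals: regular 27 h 19 min, overtime 0 h 0 min.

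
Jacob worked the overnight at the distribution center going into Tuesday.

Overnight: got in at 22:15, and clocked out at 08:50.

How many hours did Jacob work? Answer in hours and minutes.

10 h 35 min

Overnight: 22:15 → midnight = 1 h 45 min; midnight → 08:50 = 8 h 50 min; span 10 h 35 min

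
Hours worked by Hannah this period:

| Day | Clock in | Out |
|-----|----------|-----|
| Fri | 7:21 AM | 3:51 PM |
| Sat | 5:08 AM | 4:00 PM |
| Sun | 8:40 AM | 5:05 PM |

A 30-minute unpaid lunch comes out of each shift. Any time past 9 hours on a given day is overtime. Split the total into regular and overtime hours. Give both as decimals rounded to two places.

Regular 24.92 hours, overtime 1.37 hours

Fri: 7:21 AM–3:51 PM = 8 h 30 min; less 30 min break → 8 h 0 min
Sat: 5:08 AM–4:00 PM = 10 h 52 min; less 30 min break → 10 h 22 min
Sun: 8:40 AM–5:05 PM = 8 h 25 min; less 30 min break → 7 h 55 min
Fri reg 8 h 0 min / OT 0 h 0 min; Sat reg 9 h 0 min / OT 1 h 22 min; Sun reg 7 h 55 min / OT 0 h 0 min.
Totals: regular 24 h 55 min, overtime 1 h 22 min.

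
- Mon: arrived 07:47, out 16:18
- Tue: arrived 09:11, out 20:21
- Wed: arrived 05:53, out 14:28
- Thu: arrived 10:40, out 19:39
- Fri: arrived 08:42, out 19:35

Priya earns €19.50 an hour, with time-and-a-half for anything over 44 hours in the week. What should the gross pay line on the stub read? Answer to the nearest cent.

€978.90

Mon: 07:47–16:18 = 8 h 31 min
Tue: 09:11–20:21 = 11 h 10 min
Wed: 05:53–14:28 = 8 h 35 min
Thu: 10:40–19:39 = 8 h 59 min
Fri: 08:42–19:35 = 10 h 53 min
Total worked: 48 h 8 min = 2888 min.
Regular 44 h 0 min = 2640 min at €19.50/h; overtime 4 h 8 min = 248 min at €29.25/h.
Pay = (2640 × €19.50 + 248 × €29.25) ÷ 60 = €978.90.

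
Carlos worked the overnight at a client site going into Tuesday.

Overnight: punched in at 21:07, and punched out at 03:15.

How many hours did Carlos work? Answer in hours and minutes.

6 h 8 min

Overnight: 21:07 → midnight = 2 h 53 min; midnight → 03:15 = 3 h 15 min; span 6 h 8 min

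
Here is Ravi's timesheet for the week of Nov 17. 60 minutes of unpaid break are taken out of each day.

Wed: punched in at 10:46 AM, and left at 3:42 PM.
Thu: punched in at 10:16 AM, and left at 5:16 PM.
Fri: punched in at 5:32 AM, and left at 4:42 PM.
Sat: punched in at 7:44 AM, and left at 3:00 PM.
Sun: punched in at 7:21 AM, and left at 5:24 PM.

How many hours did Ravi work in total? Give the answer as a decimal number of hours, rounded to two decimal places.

35.42 hours

Wed: 10:46 AM–3:42 PM = 4 h 56 min; less 60 min break → 3 h 56 min
Thu: 10:16 AM–5:16 PM = 7 h 0 min; less 60 min break → 6 h 0 min
Fri: 5:32 AM–4:42 PM = 11 h 10 min; less 60 min break → 10 h 10 min
Sat: 7:44 AM–3:00 PM = 7 h 16 min; less 60 min break → 6 h 16 min
Sun: 7:21 AM–5:24 PM = 10 h 3 min; less 60 min break → 9 h 3 min
Total: 3 h 56 min + 6 h 0 min + 10 h 10 min + 6 h 16 min + 9 h 3 min = 35 h 25 min.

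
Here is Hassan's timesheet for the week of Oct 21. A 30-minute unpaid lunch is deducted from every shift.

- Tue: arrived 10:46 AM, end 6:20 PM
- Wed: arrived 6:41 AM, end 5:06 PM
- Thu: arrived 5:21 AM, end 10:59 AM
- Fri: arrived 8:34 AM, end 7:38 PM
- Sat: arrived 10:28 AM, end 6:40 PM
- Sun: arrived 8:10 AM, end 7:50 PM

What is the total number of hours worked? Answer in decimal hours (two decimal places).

51.55 hours

Tue: 10:46 AM–6:20 PM = 7 h 34 min; less 30 min break → 7 h 4 min
Wed: 6:41 AM–5:06 PM = 10 h 25 min; less 30 min break → 9 h 55 min
Thu: 5:21 AM–10:59 AM = 5 h 38 min; less 30 min break → 5 h 8 min
Fri: 8:34 AM–7:38 PM = 11 h 4 min; less 30 min break → 10 h 34 min
Sat: 10:28 AM–6:40 PM = 8 h 12 min; less 30 min break → 7 h 42 min
Sun: 8:10 AM–7:50 PM = 11 h 40 min; less 30 min break → 11 h 10 min
Total: 7 h 4 min + 9 h 55 min + 5 h 8 min + 10 h 34 min + 7 h 42 min + 11 h 10 min = 51 h 33 min.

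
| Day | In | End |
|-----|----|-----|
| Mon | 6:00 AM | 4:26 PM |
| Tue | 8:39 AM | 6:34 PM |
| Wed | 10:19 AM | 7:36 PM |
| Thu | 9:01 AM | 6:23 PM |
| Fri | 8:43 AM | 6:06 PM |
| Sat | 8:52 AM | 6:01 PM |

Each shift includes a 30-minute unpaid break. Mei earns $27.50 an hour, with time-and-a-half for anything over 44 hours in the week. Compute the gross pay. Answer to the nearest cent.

Mon: 6:00 AM–4:26 PM = 10 h 26 min; less 30 min break → 9 h 56 min
Tue: 8:39 AM–6:34 PM = 9 h 55 min; less 30 min break → 9 h 25 min
Wed: 10:19 AM–7:36 PM = 9 h 17 min; less 30 min break → 8 h 47 min
Thu: 9:01 AM–6:23 PM = 9 h 22 min; less 30 min break → 8 h 52 min
Fri: 8:43 AM–6:06 PM = 9 h 23 min; less 30 min break → 8 h 53 min
Sat: 8:52 AM–6:01 PM = 9 h 9 min; less 30 min break → 8 h 39 min
Total worked: 54 h 32 min = 3272 min.
Regular 44 h 0 min = 2640 min at $27.50/h; overtime 10 h 32 min = 632 min at $41.25/h.
Pay = (2640 × $27.50 + 632 × $41.25) ÷ 60 = $1644.50.

$1644.50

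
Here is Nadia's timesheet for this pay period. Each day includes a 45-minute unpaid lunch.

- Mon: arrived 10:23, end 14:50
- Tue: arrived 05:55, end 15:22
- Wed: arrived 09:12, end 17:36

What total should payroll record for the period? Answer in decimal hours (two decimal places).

Mon: 10:23–14:50 = 4 h 27 min; less 45 min break → 3 h 42 min
Tue: 05:55–15:22 = 9 h 27 min; less 45 min break → 8 h 42 min
Wed: 09:12–17:36 = 8 h 24 min; less 45 min break → 7 h 39 min
Total: 3 h 42 min + 8 h 42 min + 7 h 39 min = 20 h 3 min.

20.05 hours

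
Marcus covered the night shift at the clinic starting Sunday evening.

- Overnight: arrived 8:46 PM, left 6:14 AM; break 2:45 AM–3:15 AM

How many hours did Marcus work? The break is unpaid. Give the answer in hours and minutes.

8 h 58 min

Overnight: 8:46 PM → midnight = 3 h 14 min; midnight → 6:14 AM = 6 h 14 min; span 9 h 28 min; less 30 min break → 8 h 58 min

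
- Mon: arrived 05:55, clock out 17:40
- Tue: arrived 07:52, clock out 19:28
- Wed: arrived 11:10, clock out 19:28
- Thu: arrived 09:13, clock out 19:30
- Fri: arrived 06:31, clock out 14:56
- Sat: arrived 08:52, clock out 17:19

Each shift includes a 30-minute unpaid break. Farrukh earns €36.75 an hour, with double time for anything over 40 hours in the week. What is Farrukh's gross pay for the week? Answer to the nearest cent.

Mon: 05:55–17:40 = 11 h 45 min; less 30 min break → 11 h 15 min
Tue: 07:52–19:28 = 11 h 36 min; less 30 min break → 11 h 6 min
Wed: 11:10–19:28 = 8 h 18 min; less 30 min break → 7 h 48 min
Thu: 09:13–19:30 = 10 h 17 min; less 30 min break → 9 h 47 min
Fri: 06:31–14:56 = 8 h 25 min; less 30 min break → 7 h 55 min
Sat: 08:52–17:19 = 8 h 27 min; less 30 min break → 7 h 57 min
Total worked: 55 h 48 min = 3348 min.
Regular 40 h 0 min = 2400 min at €36.75/h; overtime 15 h 48 min = 948 min at €73.50/h.
Pay = (2400 × €36.75 + 948 × €73.50) ÷ 60 = €2631.30.

€2631.30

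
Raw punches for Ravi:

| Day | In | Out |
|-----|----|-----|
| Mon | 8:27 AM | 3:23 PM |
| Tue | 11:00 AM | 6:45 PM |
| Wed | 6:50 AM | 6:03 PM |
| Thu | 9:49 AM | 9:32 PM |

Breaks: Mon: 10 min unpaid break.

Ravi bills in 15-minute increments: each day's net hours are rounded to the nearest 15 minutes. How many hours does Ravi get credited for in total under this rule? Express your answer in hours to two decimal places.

37.50 hours

Mon: 8:27 AM–3:23 PM = 6 h 56 min − 10 min = 6 h 46 min → rounds to 6 h 45 min
Tue: 11:00 AM–6:45 PM = 7 h 45 min → rounds to 7 h 45 min
Wed: 6:50 AM–6:03 PM = 11 h 13 min → rounds to 11 h 15 min
Thu: 9:49 AM–9:32 PM = 11 h 43 min → rounds to 11 h 45 min
Total credited: 37 h 30 min.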